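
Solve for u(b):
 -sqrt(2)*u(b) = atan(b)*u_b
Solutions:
 u(b) = C1*exp(-sqrt(2)*Integral(1/atan(b), b))


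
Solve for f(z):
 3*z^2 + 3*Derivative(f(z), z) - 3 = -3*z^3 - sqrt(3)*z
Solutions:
 f(z) = C1 - z^4/4 - z^3/3 - sqrt(3)*z^2/6 + z


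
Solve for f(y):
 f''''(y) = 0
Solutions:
 f(y) = C1 + C2*y + C3*y^2 + C4*y^3


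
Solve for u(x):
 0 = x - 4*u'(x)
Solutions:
 u(x) = C1 + x^2/8


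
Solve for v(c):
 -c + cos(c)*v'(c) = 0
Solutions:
 v(c) = C1 + Integral(c/cos(c), c)


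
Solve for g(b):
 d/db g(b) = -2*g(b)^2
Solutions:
 g(b) = 1/(C1 + 2*b)


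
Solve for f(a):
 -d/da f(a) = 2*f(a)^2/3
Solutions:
 f(a) = 3/(C1 + 2*a)


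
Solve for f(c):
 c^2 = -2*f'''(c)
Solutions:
 f(c) = C1 + C2*c + C3*c^2 - c^5/120


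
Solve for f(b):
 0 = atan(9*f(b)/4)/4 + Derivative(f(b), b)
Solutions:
 Integral(1/atan(9*_y/4), (_y, f(b))) = C1 - b/4


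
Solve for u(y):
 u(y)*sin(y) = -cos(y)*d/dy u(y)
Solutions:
 u(y) = C1*cos(y)


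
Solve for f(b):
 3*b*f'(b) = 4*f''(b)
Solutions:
 f(b) = C1 + C2*erfi(sqrt(6)*b/4)


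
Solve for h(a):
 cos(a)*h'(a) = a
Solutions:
 h(a) = C1 + Integral(a/cos(a), a)


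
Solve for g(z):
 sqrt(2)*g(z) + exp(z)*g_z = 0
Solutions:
 g(z) = C1*exp(sqrt(2)*exp(-z))


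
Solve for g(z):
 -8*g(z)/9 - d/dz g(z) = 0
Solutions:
 g(z) = C1*exp(-8*z/9)


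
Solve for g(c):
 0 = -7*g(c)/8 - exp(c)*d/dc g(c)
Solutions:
 g(c) = C1*exp(7*exp(-c)/8)


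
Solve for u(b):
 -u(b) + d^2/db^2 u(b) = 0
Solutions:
 u(b) = C1*exp(-b) + C2*exp(b)


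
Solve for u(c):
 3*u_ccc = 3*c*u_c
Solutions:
 u(c) = C1 + Integral(C2*airyai(c) + C3*airybi(c), c)


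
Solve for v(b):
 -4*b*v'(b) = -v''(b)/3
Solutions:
 v(b) = C1 + C2*erfi(sqrt(6)*b)


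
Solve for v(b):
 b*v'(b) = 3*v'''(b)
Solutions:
 v(b) = C1 + Integral(C2*airyai(3^(2/3)*b/3) + C3*airybi(3^(2/3)*b/3), b)


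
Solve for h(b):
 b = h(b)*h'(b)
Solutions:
 h(b) = -sqrt(C1 + b^2)
 h(b) = sqrt(C1 + b^2)


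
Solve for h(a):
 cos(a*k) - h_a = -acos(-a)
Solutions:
 h(a) = C1 + a*acos(-a) + sqrt(1 - a^2) + Piecewise((sin(a*k)/k, Ne(k, 0)), (a, True))


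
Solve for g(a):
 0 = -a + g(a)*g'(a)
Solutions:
 g(a) = -sqrt(C1 + a^2)
 g(a) = sqrt(C1 + a^2)


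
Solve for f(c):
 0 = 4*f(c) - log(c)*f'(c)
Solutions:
 f(c) = C1*exp(4*li(c))


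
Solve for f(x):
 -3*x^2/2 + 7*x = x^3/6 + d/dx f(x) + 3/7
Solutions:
 f(x) = C1 - x^4/24 - x^3/2 + 7*x^2/2 - 3*x/7


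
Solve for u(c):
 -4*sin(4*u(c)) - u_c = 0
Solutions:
 u(c) = -acos((-C1 - exp(32*c))/(C1 - exp(32*c)))/4 + pi/2
 u(c) = acos((-C1 - exp(32*c))/(C1 - exp(32*c)))/4


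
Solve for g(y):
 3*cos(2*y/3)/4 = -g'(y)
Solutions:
 g(y) = C1 - 9*sin(2*y/3)/8


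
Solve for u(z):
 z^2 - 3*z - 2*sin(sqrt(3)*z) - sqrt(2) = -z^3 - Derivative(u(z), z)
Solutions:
 u(z) = C1 - z^4/4 - z^3/3 + 3*z^2/2 + sqrt(2)*z - 2*sqrt(3)*cos(sqrt(3)*z)/3


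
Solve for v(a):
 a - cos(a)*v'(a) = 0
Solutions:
 v(a) = C1 + Integral(a/cos(a), a)


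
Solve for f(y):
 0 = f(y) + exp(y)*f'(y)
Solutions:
 f(y) = C1*exp(exp(-y))


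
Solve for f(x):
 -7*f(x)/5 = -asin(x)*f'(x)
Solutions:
 f(x) = C1*exp(7*Integral(1/asin(x), x)/5)


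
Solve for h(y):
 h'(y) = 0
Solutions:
 h(y) = C1


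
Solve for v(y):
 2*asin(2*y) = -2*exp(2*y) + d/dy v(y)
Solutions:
 v(y) = C1 + 2*y*asin(2*y) + sqrt(1 - 4*y^2) + exp(2*y)


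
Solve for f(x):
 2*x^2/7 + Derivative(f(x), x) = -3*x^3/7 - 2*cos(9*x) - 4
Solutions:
 f(x) = C1 - 3*x^4/28 - 2*x^3/21 - 4*x - 2*sin(9*x)/9


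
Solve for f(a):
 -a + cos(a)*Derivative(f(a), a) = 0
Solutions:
 f(a) = C1 + Integral(a/cos(a), a)


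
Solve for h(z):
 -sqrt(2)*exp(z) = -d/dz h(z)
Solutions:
 h(z) = C1 + sqrt(2)*exp(z)


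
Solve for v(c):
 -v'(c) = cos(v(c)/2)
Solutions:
 v(c) = -2*asin((C1 + exp(c))/(C1 - exp(c))) + 2*pi
 v(c) = 2*asin((C1 + exp(c))/(C1 - exp(c)))


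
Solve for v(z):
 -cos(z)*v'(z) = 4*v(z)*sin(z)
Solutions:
 v(z) = C1*cos(z)^4


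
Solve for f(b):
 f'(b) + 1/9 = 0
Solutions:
 f(b) = C1 - b/9


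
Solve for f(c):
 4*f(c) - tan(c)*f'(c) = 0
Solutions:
 f(c) = C1*sin(c)^4


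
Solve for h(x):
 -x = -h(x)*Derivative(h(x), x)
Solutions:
 h(x) = -sqrt(C1 + x^2)
 h(x) = sqrt(C1 + x^2)


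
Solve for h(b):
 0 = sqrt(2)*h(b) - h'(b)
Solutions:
 h(b) = C1*exp(sqrt(2)*b)


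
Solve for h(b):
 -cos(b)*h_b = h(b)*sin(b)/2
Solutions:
 h(b) = C1*sqrt(cos(b))


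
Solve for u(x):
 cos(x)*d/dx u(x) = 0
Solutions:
 u(x) = C1


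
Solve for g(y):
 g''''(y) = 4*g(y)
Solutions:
 g(y) = C1*exp(-sqrt(2)*y) + C2*exp(sqrt(2)*y) + C3*sin(sqrt(2)*y) + C4*cos(sqrt(2)*y)


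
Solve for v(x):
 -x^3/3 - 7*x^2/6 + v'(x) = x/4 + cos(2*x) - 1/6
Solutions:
 v(x) = C1 + x^4/12 + 7*x^3/18 + x^2/8 - x/6 + sin(2*x)/2


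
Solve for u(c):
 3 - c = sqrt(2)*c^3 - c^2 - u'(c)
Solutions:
 u(c) = C1 + sqrt(2)*c^4/4 - c^3/3 + c^2/2 - 3*c


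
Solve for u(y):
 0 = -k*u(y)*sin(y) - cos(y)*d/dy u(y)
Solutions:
 u(y) = C1*exp(k*log(cos(y)))


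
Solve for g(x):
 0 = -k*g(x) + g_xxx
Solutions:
 g(x) = C1*exp(k^(1/3)*x) + C2*exp(k^(1/3)*x*(-1 + sqrt(3)*I)/2) + C3*exp(-k^(1/3)*x*(1 + sqrt(3)*I)/2)


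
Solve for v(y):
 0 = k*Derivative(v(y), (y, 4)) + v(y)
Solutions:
 v(y) = C1*exp(-y*(-1/k)^(1/4)) + C2*exp(y*(-1/k)^(1/4)) + C3*exp(-I*y*(-1/k)^(1/4)) + C4*exp(I*y*(-1/k)^(1/4))


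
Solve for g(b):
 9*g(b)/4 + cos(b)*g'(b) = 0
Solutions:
 g(b) = C1*(sin(b) - 1)^(9/8)/(sin(b) + 1)^(9/8)


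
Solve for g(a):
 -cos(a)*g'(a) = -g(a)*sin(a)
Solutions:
 g(a) = C1/cos(a)


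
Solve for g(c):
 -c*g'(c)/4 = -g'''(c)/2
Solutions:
 g(c) = C1 + Integral(C2*airyai(2^(2/3)*c/2) + C3*airybi(2^(2/3)*c/2), c)


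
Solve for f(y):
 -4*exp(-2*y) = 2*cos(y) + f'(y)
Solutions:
 f(y) = C1 - 2*sin(y) + 2*exp(-2*y)


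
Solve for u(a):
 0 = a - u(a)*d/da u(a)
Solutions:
 u(a) = -sqrt(C1 + a^2)
 u(a) = sqrt(C1 + a^2)


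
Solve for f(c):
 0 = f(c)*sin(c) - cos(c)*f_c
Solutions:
 f(c) = C1/cos(c)


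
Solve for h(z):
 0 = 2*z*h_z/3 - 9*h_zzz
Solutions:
 h(z) = C1 + Integral(C2*airyai(2^(1/3)*z/3) + C3*airybi(2^(1/3)*z/3), z)


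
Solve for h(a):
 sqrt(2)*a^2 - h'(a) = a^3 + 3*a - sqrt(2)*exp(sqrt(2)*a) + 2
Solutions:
 h(a) = C1 - a^4/4 + sqrt(2)*a^3/3 - 3*a^2/2 - 2*a + exp(sqrt(2)*a)


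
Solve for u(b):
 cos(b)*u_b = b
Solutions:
 u(b) = C1 + Integral(b/cos(b), b)


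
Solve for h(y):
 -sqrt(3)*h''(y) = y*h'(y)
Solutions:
 h(y) = C1 + C2*erf(sqrt(2)*3^(3/4)*y/6)


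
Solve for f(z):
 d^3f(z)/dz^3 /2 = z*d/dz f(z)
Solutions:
 f(z) = C1 + Integral(C2*airyai(2^(1/3)*z) + C3*airybi(2^(1/3)*z), z)


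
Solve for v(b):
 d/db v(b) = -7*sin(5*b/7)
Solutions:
 v(b) = C1 + 49*cos(5*b/7)/5


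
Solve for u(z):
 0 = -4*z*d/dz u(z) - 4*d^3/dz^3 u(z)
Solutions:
 u(z) = C1 + Integral(C2*airyai(-z) + C3*airybi(-z), z)


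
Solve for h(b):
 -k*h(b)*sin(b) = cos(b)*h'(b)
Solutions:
 h(b) = C1*exp(k*log(cos(b)))


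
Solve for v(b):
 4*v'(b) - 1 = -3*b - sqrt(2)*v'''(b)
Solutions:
 v(b) = C1 + C2*sin(2^(3/4)*b) + C3*cos(2^(3/4)*b) - 3*b^2/8 + b/4


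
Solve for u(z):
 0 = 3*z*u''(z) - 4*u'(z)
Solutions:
 u(z) = C1 + C2*z^(7/3)


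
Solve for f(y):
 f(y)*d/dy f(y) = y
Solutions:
 f(y) = -sqrt(C1 + y^2)
 f(y) = sqrt(C1 + y^2)


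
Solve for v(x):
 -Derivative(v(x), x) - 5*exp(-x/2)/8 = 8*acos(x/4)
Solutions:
 v(x) = C1 - 8*x*acos(x/4) + 8*sqrt(16 - x^2) + 5*exp(-x/2)/4


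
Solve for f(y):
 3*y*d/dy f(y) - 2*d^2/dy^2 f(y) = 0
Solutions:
 f(y) = C1 + C2*erfi(sqrt(3)*y/2)


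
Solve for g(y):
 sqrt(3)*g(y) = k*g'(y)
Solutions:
 g(y) = C1*exp(sqrt(3)*y/k)


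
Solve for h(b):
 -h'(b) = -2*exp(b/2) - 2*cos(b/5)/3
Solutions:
 h(b) = C1 + 4*exp(b/2) + 10*sin(b/5)/3


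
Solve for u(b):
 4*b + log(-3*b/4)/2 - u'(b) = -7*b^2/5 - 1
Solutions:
 u(b) = C1 + 7*b^3/15 + 2*b^2 + b*log(-b)/2 + b*(-log(2) + 1/2 + log(3)/2)


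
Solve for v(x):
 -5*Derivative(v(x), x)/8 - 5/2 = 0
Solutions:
 v(x) = C1 - 4*x


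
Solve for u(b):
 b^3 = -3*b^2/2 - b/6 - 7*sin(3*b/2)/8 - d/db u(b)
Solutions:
 u(b) = C1 - b^4/4 - b^3/2 - b^2/12 + 7*cos(3*b/2)/12


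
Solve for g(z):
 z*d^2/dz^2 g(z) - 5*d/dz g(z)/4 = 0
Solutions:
 g(z) = C1 + C2*z^(9/4)


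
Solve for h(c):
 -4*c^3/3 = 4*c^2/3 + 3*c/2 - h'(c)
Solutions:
 h(c) = C1 + c^4/3 + 4*c^3/9 + 3*c^2/4


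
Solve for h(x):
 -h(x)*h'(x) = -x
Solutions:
 h(x) = -sqrt(C1 + x^2)
 h(x) = sqrt(C1 + x^2)


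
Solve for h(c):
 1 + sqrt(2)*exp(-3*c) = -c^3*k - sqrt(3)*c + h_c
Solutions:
 h(c) = C1 + c^4*k/4 + sqrt(3)*c^2/2 + c - sqrt(2)*exp(-3*c)/3


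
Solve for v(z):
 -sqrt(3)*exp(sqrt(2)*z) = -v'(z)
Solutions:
 v(z) = C1 + sqrt(6)*exp(sqrt(2)*z)/2


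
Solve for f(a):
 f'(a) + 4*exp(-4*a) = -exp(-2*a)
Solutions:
 f(a) = C1 + exp(-2*a)/2 + exp(-4*a)


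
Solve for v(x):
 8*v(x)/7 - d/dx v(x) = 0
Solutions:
 v(x) = C1*exp(8*x/7)


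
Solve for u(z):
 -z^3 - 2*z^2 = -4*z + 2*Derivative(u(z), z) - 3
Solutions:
 u(z) = C1 - z^4/8 - z^3/3 + z^2 + 3*z/2


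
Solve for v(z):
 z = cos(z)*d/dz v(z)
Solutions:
 v(z) = C1 + Integral(z/cos(z), z)


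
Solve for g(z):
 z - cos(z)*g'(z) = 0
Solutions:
 g(z) = C1 + Integral(z/cos(z), z)


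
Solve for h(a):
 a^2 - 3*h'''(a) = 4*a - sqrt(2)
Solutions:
 h(a) = C1 + C2*a + C3*a^2 + a^5/180 - a^4/18 + sqrt(2)*a^3/18


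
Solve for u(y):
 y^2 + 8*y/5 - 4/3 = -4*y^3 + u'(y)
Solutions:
 u(y) = C1 + y^4 + y^3/3 + 4*y^2/5 - 4*y/3


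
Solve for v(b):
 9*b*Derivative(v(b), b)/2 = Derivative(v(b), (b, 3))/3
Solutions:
 v(b) = C1 + Integral(C2*airyai(3*2^(2/3)*b/2) + C3*airybi(3*2^(2/3)*b/2), b)


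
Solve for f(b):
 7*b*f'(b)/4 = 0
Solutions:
 f(b) = C1


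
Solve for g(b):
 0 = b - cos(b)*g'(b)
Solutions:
 g(b) = C1 + Integral(b/cos(b), b)


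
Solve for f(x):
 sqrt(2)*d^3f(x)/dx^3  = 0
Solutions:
 f(x) = C1 + C2*x + C3*x^2


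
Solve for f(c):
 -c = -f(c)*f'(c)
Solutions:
 f(c) = -sqrt(C1 + c^2)
 f(c) = sqrt(C1 + c^2)


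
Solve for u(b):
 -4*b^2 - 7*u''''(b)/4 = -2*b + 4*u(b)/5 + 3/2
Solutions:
 u(b) = -5*b^2 + 5*b/2 + (C1*sin(sqrt(2)*35^(3/4)*b/35) + C2*cos(sqrt(2)*35^(3/4)*b/35))*exp(-sqrt(2)*35^(3/4)*b/35) + (C3*sin(sqrt(2)*35^(3/4)*b/35) + C4*cos(sqrt(2)*35^(3/4)*b/35))*exp(sqrt(2)*35^(3/4)*b/35) - 15/8


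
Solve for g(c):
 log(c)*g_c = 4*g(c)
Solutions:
 g(c) = C1*exp(4*li(c))


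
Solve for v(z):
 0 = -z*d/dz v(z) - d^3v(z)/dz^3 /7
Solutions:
 v(z) = C1 + Integral(C2*airyai(-7^(1/3)*z) + C3*airybi(-7^(1/3)*z), z)


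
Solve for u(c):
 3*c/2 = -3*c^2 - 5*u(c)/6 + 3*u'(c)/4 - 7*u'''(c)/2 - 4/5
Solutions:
 u(c) = C1*exp(42^(1/3)*c*(3*14^(1/3)/(sqrt(4774) + 70)^(1/3) + 3^(1/3)*(sqrt(4774) + 70)^(1/3))/84)*sin(14^(1/3)*3^(1/6)*c*(-(sqrt(4774) + 70)^(1/3) + 14^(1/3)*3^(2/3)/(sqrt(4774) + 70)^(1/3))/28) + C2*exp(42^(1/3)*c*(3*14^(1/3)/(sqrt(4774) + 70)^(1/3) + 3^(1/3)*(sqrt(4774) + 70)^(1/3))/84)*cos(14^(1/3)*3^(1/6)*c*(-(sqrt(4774) + 70)^(1/3) + 14^(1/3)*3^(2/3)/(sqrt(4774) + 70)^(1/3))/28) + C3*exp(-42^(1/3)*c*(3*14^(1/3)/(sqrt(4774) + 70)^(1/3) + 3^(1/3)*(sqrt(4774) + 70)^(1/3))/42) - 18*c^2/5 - 207*c/25 - 2103/250


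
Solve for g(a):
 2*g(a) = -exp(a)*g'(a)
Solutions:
 g(a) = C1*exp(2*exp(-a))


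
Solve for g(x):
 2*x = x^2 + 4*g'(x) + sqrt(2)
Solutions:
 g(x) = C1 - x^3/12 + x^2/4 - sqrt(2)*x/4


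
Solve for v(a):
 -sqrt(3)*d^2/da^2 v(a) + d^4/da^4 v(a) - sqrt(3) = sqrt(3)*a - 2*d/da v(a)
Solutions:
 v(a) = C1 + C2*exp(a*(3^(5/6)/(sqrt(9 - sqrt(3)) + 3)^(1/3) + 3^(2/3)*(sqrt(9 - sqrt(3)) + 3)^(1/3))/6)*sin(a*(-3^(1/6)*(sqrt(9 - sqrt(3)) + 3)^(1/3) + 3^(1/3)/(sqrt(9 - sqrt(3)) + 3)^(1/3))/2) + C3*exp(a*(3^(5/6)/(sqrt(9 - sqrt(3)) + 3)^(1/3) + 3^(2/3)*(sqrt(9 - sqrt(3)) + 3)^(1/3))/6)*cos(a*(-3^(1/6)*(sqrt(9 - sqrt(3)) + 3)^(1/3) + 3^(1/3)/(sqrt(9 - sqrt(3)) + 3)^(1/3))/2) + C4*exp(-a*(3^(5/6)/(sqrt(9 - sqrt(3)) + 3)^(1/3) + 3^(2/3)*(sqrt(9 - sqrt(3)) + 3)^(1/3))/3) + sqrt(3)*a^2/4 + 3*a/4 + sqrt(3)*a/2


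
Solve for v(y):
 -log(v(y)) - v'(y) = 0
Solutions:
 li(v(y)) = C1 - y


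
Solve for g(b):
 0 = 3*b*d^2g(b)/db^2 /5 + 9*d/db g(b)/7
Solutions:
 g(b) = C1 + C2/b^(8/7)


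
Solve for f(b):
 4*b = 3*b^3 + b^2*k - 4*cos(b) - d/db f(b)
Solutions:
 f(b) = C1 + 3*b^4/4 + b^3*k/3 - 2*b^2 - 4*sin(b)


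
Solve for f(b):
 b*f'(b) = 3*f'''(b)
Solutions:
 f(b) = C1 + Integral(C2*airyai(3^(2/3)*b/3) + C3*airybi(3^(2/3)*b/3), b)


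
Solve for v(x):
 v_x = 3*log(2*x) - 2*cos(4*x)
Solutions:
 v(x) = C1 + 3*x*log(x) - 3*x + 3*x*log(2) - sin(4*x)/2


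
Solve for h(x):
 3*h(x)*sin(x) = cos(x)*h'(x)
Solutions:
 h(x) = C1/cos(x)^3


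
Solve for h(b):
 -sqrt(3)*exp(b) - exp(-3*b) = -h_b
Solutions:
 h(b) = C1 + sqrt(3)*exp(b) - exp(-3*b)/3


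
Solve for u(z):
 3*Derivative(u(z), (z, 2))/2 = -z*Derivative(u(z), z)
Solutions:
 u(z) = C1 + C2*erf(sqrt(3)*z/3)


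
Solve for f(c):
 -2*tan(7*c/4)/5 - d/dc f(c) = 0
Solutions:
 f(c) = C1 + 8*log(cos(7*c/4))/35


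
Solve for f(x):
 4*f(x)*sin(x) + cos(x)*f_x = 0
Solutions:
 f(x) = C1*cos(x)^4


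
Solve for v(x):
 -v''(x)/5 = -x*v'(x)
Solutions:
 v(x) = C1 + C2*erfi(sqrt(10)*x/2)


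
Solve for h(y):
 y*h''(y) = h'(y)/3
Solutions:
 h(y) = C1 + C2*y^(4/3)


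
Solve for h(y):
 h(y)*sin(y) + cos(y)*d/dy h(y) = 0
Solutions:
 h(y) = C1*cos(y)


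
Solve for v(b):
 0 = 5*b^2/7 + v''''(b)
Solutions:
 v(b) = C1 + C2*b + C3*b^2 + C4*b^3 - b^6/504


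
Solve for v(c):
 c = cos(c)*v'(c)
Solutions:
 v(c) = C1 + Integral(c/cos(c), c)


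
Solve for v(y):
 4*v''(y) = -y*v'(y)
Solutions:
 v(y) = C1 + C2*erf(sqrt(2)*y/4)


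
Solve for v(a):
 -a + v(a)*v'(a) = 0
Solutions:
 v(a) = -sqrt(C1 + a^2)
 v(a) = sqrt(C1 + a^2)


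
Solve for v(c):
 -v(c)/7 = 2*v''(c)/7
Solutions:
 v(c) = C1*sin(sqrt(2)*c/2) + C2*cos(sqrt(2)*c/2)


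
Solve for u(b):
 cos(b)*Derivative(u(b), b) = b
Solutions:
 u(b) = C1 + Integral(b/cos(b), b)


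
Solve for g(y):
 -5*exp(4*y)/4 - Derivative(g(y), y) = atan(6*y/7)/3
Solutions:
 g(y) = C1 - y*atan(6*y/7)/3 - 5*exp(4*y)/16 + 7*log(36*y^2 + 49)/36


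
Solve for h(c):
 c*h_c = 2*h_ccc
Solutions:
 h(c) = C1 + Integral(C2*airyai(2^(2/3)*c/2) + C3*airybi(2^(2/3)*c/2), c)


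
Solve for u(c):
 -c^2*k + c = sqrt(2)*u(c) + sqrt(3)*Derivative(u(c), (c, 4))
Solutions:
 u(c) = -sqrt(2)*c^2*k/2 + sqrt(2)*c/2 + (C1*sin(2^(5/8)*3^(7/8)*c/6) + C2*cos(2^(5/8)*3^(7/8)*c/6))*exp(-2^(5/8)*3^(7/8)*c/6) + (C3*sin(2^(5/8)*3^(7/8)*c/6) + C4*cos(2^(5/8)*3^(7/8)*c/6))*exp(2^(5/8)*3^(7/8)*c/6)


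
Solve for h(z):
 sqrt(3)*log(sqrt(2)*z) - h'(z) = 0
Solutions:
 h(z) = C1 + sqrt(3)*z*log(z) - sqrt(3)*z + sqrt(3)*z*log(2)/2


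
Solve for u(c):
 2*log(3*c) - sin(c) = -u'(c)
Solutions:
 u(c) = C1 - 2*c*log(c) - 2*c*log(3) + 2*c - cos(c)


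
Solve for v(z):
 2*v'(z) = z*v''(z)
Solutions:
 v(z) = C1 + C2*z^3


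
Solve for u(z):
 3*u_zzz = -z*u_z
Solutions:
 u(z) = C1 + Integral(C2*airyai(-3^(2/3)*z/3) + C3*airybi(-3^(2/3)*z/3), z)


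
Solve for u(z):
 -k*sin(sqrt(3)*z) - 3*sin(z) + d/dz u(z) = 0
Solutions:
 u(z) = C1 - sqrt(3)*k*cos(sqrt(3)*z)/3 - 3*cos(z)


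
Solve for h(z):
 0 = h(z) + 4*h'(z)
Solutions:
 h(z) = C1*exp(-z/4)


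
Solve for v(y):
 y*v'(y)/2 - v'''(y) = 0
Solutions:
 v(y) = C1 + Integral(C2*airyai(2^(2/3)*y/2) + C3*airybi(2^(2/3)*y/2), y)


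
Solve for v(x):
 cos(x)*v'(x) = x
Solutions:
 v(x) = C1 + Integral(x/cos(x), x)


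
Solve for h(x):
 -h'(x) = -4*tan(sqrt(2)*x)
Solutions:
 h(x) = C1 - 2*sqrt(2)*log(cos(sqrt(2)*x))


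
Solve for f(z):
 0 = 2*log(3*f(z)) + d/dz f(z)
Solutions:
 Integral(1/(log(_y) + log(3)), (_y, f(z)))/2 = C1 - z


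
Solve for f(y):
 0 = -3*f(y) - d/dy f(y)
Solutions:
 f(y) = C1*exp(-3*y)


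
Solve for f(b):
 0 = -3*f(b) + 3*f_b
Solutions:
 f(b) = C1*exp(b)


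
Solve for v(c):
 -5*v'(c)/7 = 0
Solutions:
 v(c) = C1


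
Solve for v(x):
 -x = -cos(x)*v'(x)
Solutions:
 v(x) = C1 + Integral(x/cos(x), x)


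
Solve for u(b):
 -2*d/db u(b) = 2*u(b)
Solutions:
 u(b) = C1*exp(-b)


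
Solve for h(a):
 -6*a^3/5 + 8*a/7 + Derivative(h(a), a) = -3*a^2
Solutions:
 h(a) = C1 + 3*a^4/10 - a^3 - 4*a^2/7


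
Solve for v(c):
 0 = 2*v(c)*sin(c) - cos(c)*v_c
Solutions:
 v(c) = C1/cos(c)^2


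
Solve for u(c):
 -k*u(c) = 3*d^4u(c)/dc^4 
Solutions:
 u(c) = C1*exp(-3^(3/4)*c*(-k)^(1/4)/3) + C2*exp(3^(3/4)*c*(-k)^(1/4)/3) + C3*exp(-3^(3/4)*I*c*(-k)^(1/4)/3) + C4*exp(3^(3/4)*I*c*(-k)^(1/4)/3)


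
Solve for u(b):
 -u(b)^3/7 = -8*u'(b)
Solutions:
 u(b) = -2*sqrt(7)*sqrt(-1/(C1 + b))
 u(b) = 2*sqrt(7)*sqrt(-1/(C1 + b))


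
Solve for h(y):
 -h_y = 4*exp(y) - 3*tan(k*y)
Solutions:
 h(y) = C1 + 3*Piecewise((-log(cos(k*y))/k, Ne(k, 0)), (0, True)) - 4*exp(y)


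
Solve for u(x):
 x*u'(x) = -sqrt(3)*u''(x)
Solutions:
 u(x) = C1 + C2*erf(sqrt(2)*3^(3/4)*x/6)


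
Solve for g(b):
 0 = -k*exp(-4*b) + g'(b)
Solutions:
 g(b) = C1 - k*exp(-4*b)/4


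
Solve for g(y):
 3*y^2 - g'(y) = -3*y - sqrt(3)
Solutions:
 g(y) = C1 + y^3 + 3*y^2/2 + sqrt(3)*y


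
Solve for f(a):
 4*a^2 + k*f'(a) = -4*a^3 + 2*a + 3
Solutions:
 f(a) = C1 - a^4/k - 4*a^3/(3*k) + a^2/k + 3*a/k


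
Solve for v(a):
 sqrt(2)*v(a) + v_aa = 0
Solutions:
 v(a) = C1*sin(2^(1/4)*a) + C2*cos(2^(1/4)*a)


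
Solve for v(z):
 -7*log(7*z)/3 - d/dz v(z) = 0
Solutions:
 v(z) = C1 - 7*z*log(z)/3 - 7*z*log(7)/3 + 7*z/3


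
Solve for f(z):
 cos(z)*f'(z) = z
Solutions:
 f(z) = C1 + Integral(z/cos(z), z)


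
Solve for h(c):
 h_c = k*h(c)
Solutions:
 h(c) = C1*exp(c*k)


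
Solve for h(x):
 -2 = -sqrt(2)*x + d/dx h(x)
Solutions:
 h(x) = C1 + sqrt(2)*x^2/2 - 2*x


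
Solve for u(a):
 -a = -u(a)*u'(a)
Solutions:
 u(a) = -sqrt(C1 + a^2)
 u(a) = sqrt(C1 + a^2)


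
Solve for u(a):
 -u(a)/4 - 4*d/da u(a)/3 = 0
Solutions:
 u(a) = C1*exp(-3*a/16)


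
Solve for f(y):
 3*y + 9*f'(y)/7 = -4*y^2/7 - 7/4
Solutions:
 f(y) = C1 - 4*y^3/27 - 7*y^2/6 - 49*y/36


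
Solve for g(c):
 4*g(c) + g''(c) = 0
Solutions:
 g(c) = C1*sin(2*c) + C2*cos(2*c)


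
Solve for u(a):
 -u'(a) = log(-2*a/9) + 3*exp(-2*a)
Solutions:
 u(a) = C1 - a*log(-a) + a*(-log(2) + 1 + 2*log(3)) + 3*exp(-2*a)/2


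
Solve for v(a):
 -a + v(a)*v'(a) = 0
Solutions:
 v(a) = -sqrt(C1 + a^2)
 v(a) = sqrt(C1 + a^2)


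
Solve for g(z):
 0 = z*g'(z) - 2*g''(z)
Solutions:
 g(z) = C1 + C2*erfi(z/2)


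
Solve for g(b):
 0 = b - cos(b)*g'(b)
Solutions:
 g(b) = C1 + Integral(b/cos(b), b)


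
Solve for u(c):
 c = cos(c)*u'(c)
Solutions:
 u(c) = C1 + Integral(c/cos(c), c)


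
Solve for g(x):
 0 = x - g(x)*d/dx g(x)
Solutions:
 g(x) = -sqrt(C1 + x^2)
 g(x) = sqrt(C1 + x^2)


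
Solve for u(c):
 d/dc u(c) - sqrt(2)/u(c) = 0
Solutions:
 u(c) = -sqrt(C1 + 2*sqrt(2)*c)
 u(c) = sqrt(C1 + 2*sqrt(2)*c)


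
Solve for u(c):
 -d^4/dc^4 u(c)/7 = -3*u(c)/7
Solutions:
 u(c) = C1*exp(-3^(1/4)*c) + C2*exp(3^(1/4)*c) + C3*sin(3^(1/4)*c) + C4*cos(3^(1/4)*c)


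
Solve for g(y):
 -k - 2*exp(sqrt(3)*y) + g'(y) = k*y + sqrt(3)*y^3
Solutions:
 g(y) = C1 + k*y^2/2 + k*y + sqrt(3)*y^4/4 + 2*sqrt(3)*exp(sqrt(3)*y)/3


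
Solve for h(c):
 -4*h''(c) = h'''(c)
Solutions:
 h(c) = C1 + C2*c + C3*exp(-4*c)


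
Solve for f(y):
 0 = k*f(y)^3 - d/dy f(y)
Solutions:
 f(y) = -sqrt(2)*sqrt(-1/(C1 + k*y))/2
 f(y) = sqrt(2)*sqrt(-1/(C1 + k*y))/2


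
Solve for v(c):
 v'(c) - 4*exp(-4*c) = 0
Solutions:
 v(c) = C1 - exp(-4*c)


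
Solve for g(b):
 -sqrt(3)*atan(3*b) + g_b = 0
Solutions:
 g(b) = C1 + sqrt(3)*(b*atan(3*b) - log(9*b^2 + 1)/6)


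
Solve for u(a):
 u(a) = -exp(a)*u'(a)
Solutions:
 u(a) = C1*exp(exp(-a))


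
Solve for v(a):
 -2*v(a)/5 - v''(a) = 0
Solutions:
 v(a) = C1*sin(sqrt(10)*a/5) + C2*cos(sqrt(10)*a/5)


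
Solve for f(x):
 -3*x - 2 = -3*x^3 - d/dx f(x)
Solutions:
 f(x) = C1 - 3*x^4/4 + 3*x^2/2 + 2*x


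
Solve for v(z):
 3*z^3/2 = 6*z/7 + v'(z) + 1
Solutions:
 v(z) = C1 + 3*z^4/8 - 3*z^2/7 - z


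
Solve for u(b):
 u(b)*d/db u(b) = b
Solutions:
 u(b) = -sqrt(C1 + b^2)
 u(b) = sqrt(C1 + b^2)


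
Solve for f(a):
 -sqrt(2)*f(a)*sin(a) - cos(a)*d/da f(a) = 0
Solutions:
 f(a) = C1*cos(a)^(sqrt(2))


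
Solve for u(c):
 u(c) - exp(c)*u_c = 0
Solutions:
 u(c) = C1*exp(-exp(-c))


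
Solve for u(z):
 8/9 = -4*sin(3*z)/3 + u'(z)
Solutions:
 u(z) = C1 + 8*z/9 - 4*cos(3*z)/9


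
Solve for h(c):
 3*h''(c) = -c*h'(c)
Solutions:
 h(c) = C1 + C2*erf(sqrt(6)*c/6)


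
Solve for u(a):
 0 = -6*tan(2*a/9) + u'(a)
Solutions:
 u(a) = C1 - 27*log(cos(2*a/9))


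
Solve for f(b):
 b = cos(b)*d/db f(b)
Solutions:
 f(b) = C1 + Integral(b/cos(b), b)


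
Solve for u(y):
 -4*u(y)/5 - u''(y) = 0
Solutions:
 u(y) = C1*sin(2*sqrt(5)*y/5) + C2*cos(2*sqrt(5)*y/5)


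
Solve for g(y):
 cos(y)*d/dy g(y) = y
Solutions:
 g(y) = C1 + Integral(y/cos(y), y)


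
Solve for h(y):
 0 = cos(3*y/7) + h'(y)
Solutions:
 h(y) = C1 - 7*sin(3*y/7)/3


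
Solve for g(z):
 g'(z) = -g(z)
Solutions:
 g(z) = C1*exp(-z)


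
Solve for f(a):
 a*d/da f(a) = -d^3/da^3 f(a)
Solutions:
 f(a) = C1 + Integral(C2*airyai(-a) + C3*airybi(-a), a)


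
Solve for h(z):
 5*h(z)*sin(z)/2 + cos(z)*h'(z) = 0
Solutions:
 h(z) = C1*cos(z)^(5/2)


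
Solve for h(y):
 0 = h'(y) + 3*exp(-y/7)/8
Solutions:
 h(y) = C1 + 21*exp(-y/7)/8


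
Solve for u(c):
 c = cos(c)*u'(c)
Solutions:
 u(c) = C1 + Integral(c/cos(c), c)


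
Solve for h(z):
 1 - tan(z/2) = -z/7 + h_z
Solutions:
 h(z) = C1 + z^2/14 + z + 2*log(cos(z/2))


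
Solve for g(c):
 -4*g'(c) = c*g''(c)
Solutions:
 g(c) = C1 + C2/c^3


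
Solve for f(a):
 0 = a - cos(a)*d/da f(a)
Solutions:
 f(a) = C1 + Integral(a/cos(a), a)


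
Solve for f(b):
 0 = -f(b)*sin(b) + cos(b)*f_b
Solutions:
 f(b) = C1/cos(b)


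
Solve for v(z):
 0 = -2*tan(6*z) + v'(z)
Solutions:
 v(z) = C1 - log(cos(6*z))/3


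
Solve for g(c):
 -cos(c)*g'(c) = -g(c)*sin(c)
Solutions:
 g(c) = C1/cos(c)


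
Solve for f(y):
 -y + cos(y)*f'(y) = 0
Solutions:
 f(y) = C1 + Integral(y/cos(y), y)


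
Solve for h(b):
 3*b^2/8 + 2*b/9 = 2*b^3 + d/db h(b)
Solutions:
 h(b) = C1 - b^4/2 + b^3/8 + b^2/9


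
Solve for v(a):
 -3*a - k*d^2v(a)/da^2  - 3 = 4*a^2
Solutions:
 v(a) = C1 + C2*a - a^4/(3*k) - a^3/(2*k) - 3*a^2/(2*k)


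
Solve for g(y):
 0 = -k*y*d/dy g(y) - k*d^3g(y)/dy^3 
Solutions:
 g(y) = C1 + Integral(C2*airyai(-y) + C3*airybi(-y), y)


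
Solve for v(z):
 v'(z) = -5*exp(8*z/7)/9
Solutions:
 v(z) = C1 - 35*exp(8*z/7)/72


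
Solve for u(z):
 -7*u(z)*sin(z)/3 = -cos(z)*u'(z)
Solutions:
 u(z) = C1/cos(z)^(7/3)


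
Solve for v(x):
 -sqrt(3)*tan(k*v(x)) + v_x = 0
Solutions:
 v(x) = Piecewise((-asin(exp(C1*k + sqrt(3)*k*x))/k + pi/k, Ne(k, 0)), (nan, True))
 v(x) = Piecewise((asin(exp(C1*k + sqrt(3)*k*x))/k, Ne(k, 0)), (nan, True))


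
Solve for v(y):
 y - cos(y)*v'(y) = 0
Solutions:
 v(y) = C1 + Integral(y/cos(y), y)


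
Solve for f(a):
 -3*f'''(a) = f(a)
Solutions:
 f(a) = C3*exp(-3^(2/3)*a/3) + (C1*sin(3^(1/6)*a/2) + C2*cos(3^(1/6)*a/2))*exp(3^(2/3)*a/6)


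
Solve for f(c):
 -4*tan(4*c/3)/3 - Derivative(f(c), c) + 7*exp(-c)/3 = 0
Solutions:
 f(c) = C1 - log(tan(4*c/3)^2 + 1)/2 - 7*exp(-c)/3


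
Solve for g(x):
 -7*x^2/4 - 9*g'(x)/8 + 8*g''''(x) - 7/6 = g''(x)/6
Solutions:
 g(x) = C1 + C2*exp(-2^(1/3)*x*(2/(7*sqrt(1205) + 243)^(1/3) + 2^(1/3)*(7*sqrt(1205) + 243)^(1/3))/48)*sin(2^(1/3)*sqrt(3)*x*(-2^(1/3)*(7*sqrt(1205) + 243)^(1/3) + 2/(7*sqrt(1205) + 243)^(1/3))/48) + C3*exp(-2^(1/3)*x*(2/(7*sqrt(1205) + 243)^(1/3) + 2^(1/3)*(7*sqrt(1205) + 243)^(1/3))/48)*cos(2^(1/3)*sqrt(3)*x*(-2^(1/3)*(7*sqrt(1205) + 243)^(1/3) + 2/(7*sqrt(1205) + 243)^(1/3))/48) + C4*exp(2^(1/3)*x*(2/(7*sqrt(1205) + 243)^(1/3) + 2^(1/3)*(7*sqrt(1205) + 243)^(1/3))/24) - 14*x^3/27 + 56*x^2/243 - 7252*x/6561


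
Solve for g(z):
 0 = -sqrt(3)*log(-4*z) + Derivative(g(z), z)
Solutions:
 g(z) = C1 + sqrt(3)*z*log(-z) + sqrt(3)*z*(-1 + 2*log(2))


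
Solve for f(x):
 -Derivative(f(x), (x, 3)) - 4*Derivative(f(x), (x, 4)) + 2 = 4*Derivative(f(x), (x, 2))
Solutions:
 f(x) = C1 + C2*x + x^2/4 + (C3*sin(3*sqrt(7)*x/8) + C4*cos(3*sqrt(7)*x/8))*exp(-x/8)


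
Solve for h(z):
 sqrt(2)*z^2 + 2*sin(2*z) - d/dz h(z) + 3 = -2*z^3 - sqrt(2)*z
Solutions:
 h(z) = C1 + z^4/2 + sqrt(2)*z^3/3 + sqrt(2)*z^2/2 + 3*z - cos(2*z)


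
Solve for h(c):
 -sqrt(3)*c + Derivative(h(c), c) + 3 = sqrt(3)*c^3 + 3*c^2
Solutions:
 h(c) = C1 + sqrt(3)*c^4/4 + c^3 + sqrt(3)*c^2/2 - 3*c


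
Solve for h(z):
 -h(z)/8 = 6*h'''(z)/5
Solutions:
 h(z) = C3*exp(-5^(1/3)*6^(2/3)*z/12) + (C1*sin(2^(2/3)*3^(1/6)*5^(1/3)*z/8) + C2*cos(2^(2/3)*3^(1/6)*5^(1/3)*z/8))*exp(5^(1/3)*6^(2/3)*z/24)


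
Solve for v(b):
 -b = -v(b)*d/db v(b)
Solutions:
 v(b) = -sqrt(C1 + b^2)
 v(b) = sqrt(C1 + b^2)


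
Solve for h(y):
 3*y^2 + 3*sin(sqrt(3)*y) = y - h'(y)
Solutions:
 h(y) = C1 - y^3 + y^2/2 + sqrt(3)*cos(sqrt(3)*y)


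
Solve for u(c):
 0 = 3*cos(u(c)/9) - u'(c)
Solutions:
 -3*c - 9*log(sin(u(c)/9) - 1)/2 + 9*log(sin(u(c)/9) + 1)/2 = C1


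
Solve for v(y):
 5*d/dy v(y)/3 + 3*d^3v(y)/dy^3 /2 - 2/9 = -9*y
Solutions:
 v(y) = C1 + C2*sin(sqrt(10)*y/3) + C3*cos(sqrt(10)*y/3) - 27*y^2/10 + 2*y/15


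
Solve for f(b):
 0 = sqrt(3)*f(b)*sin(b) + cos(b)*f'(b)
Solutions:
 f(b) = C1*cos(b)^(sqrt(3))


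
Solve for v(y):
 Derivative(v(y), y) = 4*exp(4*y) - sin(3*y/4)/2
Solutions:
 v(y) = C1 + exp(4*y) + 2*cos(3*y/4)/3


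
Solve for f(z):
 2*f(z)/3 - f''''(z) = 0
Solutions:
 f(z) = C1*exp(-2^(1/4)*3^(3/4)*z/3) + C2*exp(2^(1/4)*3^(3/4)*z/3) + C3*sin(2^(1/4)*3^(3/4)*z/3) + C4*cos(2^(1/4)*3^(3/4)*z/3)


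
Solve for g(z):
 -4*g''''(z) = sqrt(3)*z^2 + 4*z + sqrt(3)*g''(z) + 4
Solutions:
 g(z) = C1 + C2*z + C3*sin(3^(1/4)*z/2) + C4*cos(3^(1/4)*z/2) - z^4/12 - 2*sqrt(3)*z^3/9 + 2*sqrt(3)*z^2/3


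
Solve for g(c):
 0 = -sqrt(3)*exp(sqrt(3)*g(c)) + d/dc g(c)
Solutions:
 g(c) = sqrt(3)*(2*log(-1/(C1 + sqrt(3)*c)) - log(3))/6


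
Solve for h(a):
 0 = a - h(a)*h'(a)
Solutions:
 h(a) = -sqrt(C1 + a^2)
 h(a) = sqrt(C1 + a^2)


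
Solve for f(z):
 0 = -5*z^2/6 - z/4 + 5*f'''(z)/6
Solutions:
 f(z) = C1 + C2*z + C3*z^2 + z^5/60 + z^4/80


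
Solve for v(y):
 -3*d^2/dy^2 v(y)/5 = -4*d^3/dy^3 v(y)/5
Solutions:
 v(y) = C1 + C2*y + C3*exp(3*y/4)


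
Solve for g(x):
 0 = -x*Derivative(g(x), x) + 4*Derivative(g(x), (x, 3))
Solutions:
 g(x) = C1 + Integral(C2*airyai(2^(1/3)*x/2) + C3*airybi(2^(1/3)*x/2), x)


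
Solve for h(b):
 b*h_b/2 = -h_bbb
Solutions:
 h(b) = C1 + Integral(C2*airyai(-2^(2/3)*b/2) + C3*airybi(-2^(2/3)*b/2), b)


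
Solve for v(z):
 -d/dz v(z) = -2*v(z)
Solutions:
 v(z) = C1*exp(2*z)


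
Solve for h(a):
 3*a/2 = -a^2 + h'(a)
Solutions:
 h(a) = C1 + a^3/3 + 3*a^2/4


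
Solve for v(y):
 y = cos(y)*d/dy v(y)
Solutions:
 v(y) = C1 + Integral(y/cos(y), y)


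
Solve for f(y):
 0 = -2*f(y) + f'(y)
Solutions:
 f(y) = C1*exp(2*y)


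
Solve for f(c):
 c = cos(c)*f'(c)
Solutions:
 f(c) = C1 + Integral(c/cos(c), c)


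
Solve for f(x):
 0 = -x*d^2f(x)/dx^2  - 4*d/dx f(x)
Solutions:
 f(x) = C1 + C2/x^3


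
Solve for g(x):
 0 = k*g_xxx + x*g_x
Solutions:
 g(x) = C1 + Integral(C2*airyai(x*(-1/k)^(1/3)) + C3*airybi(x*(-1/k)^(1/3)), x)


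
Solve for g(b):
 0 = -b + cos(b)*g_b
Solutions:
 g(b) = C1 + Integral(b/cos(b), b)


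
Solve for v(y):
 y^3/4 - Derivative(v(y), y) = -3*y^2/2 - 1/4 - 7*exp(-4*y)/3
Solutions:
 v(y) = C1 + y^4/16 + y^3/2 + y/4 - 7*exp(-4*y)/12


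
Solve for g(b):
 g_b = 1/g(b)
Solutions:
 g(b) = -sqrt(C1 + 2*b)
 g(b) = sqrt(C1 + 2*b)


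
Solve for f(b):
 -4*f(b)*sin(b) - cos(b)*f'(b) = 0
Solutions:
 f(b) = C1*cos(b)^4


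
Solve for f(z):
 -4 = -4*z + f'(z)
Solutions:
 f(z) = C1 + 2*z^2 - 4*z


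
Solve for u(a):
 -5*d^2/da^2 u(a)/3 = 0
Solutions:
 u(a) = C1 + C2*a


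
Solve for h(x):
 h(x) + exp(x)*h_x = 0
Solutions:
 h(x) = C1*exp(exp(-x))


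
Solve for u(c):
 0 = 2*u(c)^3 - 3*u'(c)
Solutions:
 u(c) = -sqrt(6)*sqrt(-1/(C1 + 2*c))/2
 u(c) = sqrt(6)*sqrt(-1/(C1 + 2*c))/2


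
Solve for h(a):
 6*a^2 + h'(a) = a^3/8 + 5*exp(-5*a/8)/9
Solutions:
 h(a) = C1 + a^4/32 - 2*a^3 - 8*exp(-5*a/8)/9


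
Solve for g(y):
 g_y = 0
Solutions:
 g(y) = C1


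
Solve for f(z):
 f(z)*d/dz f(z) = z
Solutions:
 f(z) = -sqrt(C1 + z^2)
 f(z) = sqrt(C1 + z^2)


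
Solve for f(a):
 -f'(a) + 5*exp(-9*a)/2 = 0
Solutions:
 f(a) = C1 - 5*exp(-9*a)/18


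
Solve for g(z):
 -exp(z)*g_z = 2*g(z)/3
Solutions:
 g(z) = C1*exp(2*exp(-z)/3)


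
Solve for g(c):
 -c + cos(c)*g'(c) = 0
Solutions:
 g(c) = C1 + Integral(c/cos(c), c)


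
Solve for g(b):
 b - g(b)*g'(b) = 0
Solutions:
 g(b) = -sqrt(C1 + b^2)
 g(b) = sqrt(C1 + b^2)


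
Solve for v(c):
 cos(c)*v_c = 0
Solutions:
 v(c) = C1


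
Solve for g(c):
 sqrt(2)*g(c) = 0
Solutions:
 g(c) = 0


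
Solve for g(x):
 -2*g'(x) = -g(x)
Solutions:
 g(x) = C1*exp(x/2)


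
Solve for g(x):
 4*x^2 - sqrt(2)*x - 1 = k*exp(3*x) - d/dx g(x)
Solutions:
 g(x) = C1 + k*exp(3*x)/3 - 4*x^3/3 + sqrt(2)*x^2/2 + x


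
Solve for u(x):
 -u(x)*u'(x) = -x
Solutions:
 u(x) = -sqrt(C1 + x^2)
 u(x) = sqrt(C1 + x^2)


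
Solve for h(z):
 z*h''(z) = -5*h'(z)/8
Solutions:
 h(z) = C1 + C2*z^(3/8)


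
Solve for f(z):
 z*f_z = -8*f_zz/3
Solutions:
 f(z) = C1 + C2*erf(sqrt(3)*z/4)


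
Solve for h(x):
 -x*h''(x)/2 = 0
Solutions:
 h(x) = C1 + C2*x


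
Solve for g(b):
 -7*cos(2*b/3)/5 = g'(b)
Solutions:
 g(b) = C1 - 21*sin(2*b/3)/10


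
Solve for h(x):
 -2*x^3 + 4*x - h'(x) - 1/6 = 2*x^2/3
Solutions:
 h(x) = C1 - x^4/2 - 2*x^3/9 + 2*x^2 - x/6


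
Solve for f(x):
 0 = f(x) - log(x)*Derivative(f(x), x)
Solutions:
 f(x) = C1*exp(li(x))


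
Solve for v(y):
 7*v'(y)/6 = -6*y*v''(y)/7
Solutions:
 v(y) = C1 + C2/y^(13/36)


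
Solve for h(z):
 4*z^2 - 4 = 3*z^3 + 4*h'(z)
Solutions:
 h(z) = C1 - 3*z^4/16 + z^3/3 - z


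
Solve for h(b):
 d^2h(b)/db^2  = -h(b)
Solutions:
 h(b) = C1*sin(b) + C2*cos(b)


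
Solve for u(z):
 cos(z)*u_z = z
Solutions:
 u(z) = C1 + Integral(z/cos(z), z)


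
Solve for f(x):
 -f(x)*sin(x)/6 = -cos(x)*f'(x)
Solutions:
 f(x) = C1/cos(x)^(1/6)


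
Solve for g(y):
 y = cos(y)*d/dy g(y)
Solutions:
 g(y) = C1 + Integral(y/cos(y), y)


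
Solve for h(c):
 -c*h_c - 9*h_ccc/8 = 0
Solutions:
 h(c) = C1 + Integral(C2*airyai(-2*3^(1/3)*c/3) + C3*airybi(-2*3^(1/3)*c/3), c)


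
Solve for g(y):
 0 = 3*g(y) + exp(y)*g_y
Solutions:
 g(y) = C1*exp(3*exp(-y))


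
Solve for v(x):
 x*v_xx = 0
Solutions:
 v(x) = C1 + C2*x


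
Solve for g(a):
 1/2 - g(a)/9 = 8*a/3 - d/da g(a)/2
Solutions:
 g(a) = C1*exp(2*a/9) - 24*a - 207/2


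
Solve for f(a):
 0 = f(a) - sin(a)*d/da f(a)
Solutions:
 f(a) = C1*sqrt(cos(a) - 1)/sqrt(cos(a) + 1)


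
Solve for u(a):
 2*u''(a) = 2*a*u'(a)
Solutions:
 u(a) = C1 + C2*erfi(sqrt(2)*a/2)


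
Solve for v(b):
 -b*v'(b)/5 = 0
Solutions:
 v(b) = C1


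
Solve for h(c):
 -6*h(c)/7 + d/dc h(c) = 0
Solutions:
 h(c) = C1*exp(6*c/7)


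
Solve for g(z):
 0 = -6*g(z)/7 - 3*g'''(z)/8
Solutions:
 g(z) = C3*exp(-2*2^(1/3)*7^(2/3)*z/7) + (C1*sin(2^(1/3)*sqrt(3)*7^(2/3)*z/7) + C2*cos(2^(1/3)*sqrt(3)*7^(2/3)*z/7))*exp(2^(1/3)*7^(2/3)*z/7)


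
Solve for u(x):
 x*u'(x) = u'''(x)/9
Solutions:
 u(x) = C1 + Integral(C2*airyai(3^(2/3)*x) + C3*airybi(3^(2/3)*x), x)


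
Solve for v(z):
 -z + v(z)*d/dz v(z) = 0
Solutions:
 v(z) = -sqrt(C1 + z^2)
 v(z) = sqrt(C1 + z^2)


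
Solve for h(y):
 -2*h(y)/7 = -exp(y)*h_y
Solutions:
 h(y) = C1*exp(-2*exp(-y)/7)


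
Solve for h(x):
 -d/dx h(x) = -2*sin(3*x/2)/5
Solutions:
 h(x) = C1 - 4*cos(3*x/2)/15


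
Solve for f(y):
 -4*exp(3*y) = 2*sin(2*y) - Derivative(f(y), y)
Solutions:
 f(y) = C1 + 4*exp(3*y)/3 - cos(2*y)


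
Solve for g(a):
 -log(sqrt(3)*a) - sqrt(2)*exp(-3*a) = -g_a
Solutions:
 g(a) = C1 + a*log(a) + a*(-1 + log(3)/2) - sqrt(2)*exp(-3*a)/3


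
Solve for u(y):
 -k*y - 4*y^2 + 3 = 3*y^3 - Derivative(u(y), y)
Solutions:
 u(y) = C1 + k*y^2/2 + 3*y^4/4 + 4*y^3/3 - 3*y


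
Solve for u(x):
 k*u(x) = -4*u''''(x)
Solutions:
 u(x) = C1*exp(-sqrt(2)*x*(-k)^(1/4)/2) + C2*exp(sqrt(2)*x*(-k)^(1/4)/2) + C3*exp(-sqrt(2)*I*x*(-k)^(1/4)/2) + C4*exp(sqrt(2)*I*x*(-k)^(1/4)/2)


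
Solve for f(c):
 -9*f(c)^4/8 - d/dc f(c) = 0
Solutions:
 f(c) = (-3^(2/3)/3 - 3^(1/6)*I)*(1/(C1 + 9*c))^(1/3)
 f(c) = (-3^(2/3)/3 + 3^(1/6)*I)*(1/(C1 + 9*c))^(1/3)
 f(c) = 2*(1/(C1 + 27*c))^(1/3)


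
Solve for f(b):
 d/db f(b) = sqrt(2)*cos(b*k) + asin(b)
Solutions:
 f(b) = C1 + b*asin(b) + sqrt(1 - b^2) + sqrt(2)*Piecewise((sin(b*k)/k, Ne(k, 0)), (b, True))


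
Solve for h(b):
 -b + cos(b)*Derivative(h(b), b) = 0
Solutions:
 h(b) = C1 + Integral(b/cos(b), b)


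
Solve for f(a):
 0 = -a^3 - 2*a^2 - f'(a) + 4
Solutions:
 f(a) = C1 - a^4/4 - 2*a^3/3 + 4*a


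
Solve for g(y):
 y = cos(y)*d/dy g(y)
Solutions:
 g(y) = C1 + Integral(y/cos(y), y)


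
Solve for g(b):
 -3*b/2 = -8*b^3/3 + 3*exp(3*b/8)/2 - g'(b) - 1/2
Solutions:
 g(b) = C1 - 2*b^4/3 + 3*b^2/4 - b/2 + 4*exp(3*b/8)


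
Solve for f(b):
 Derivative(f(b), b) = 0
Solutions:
 f(b) = C1


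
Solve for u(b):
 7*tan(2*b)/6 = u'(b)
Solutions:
 u(b) = C1 - 7*log(cos(2*b))/12


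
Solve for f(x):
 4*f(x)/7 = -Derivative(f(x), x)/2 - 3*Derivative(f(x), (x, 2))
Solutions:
 f(x) = (C1*sin(sqrt(1295)*x/84) + C2*cos(sqrt(1295)*x/84))*exp(-x/12)


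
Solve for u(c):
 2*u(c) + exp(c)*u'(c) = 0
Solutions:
 u(c) = C1*exp(2*exp(-c))


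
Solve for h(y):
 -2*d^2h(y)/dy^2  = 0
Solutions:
 h(y) = C1 + C2*y


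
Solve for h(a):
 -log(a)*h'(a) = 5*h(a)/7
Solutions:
 h(a) = C1*exp(-5*li(a)/7)


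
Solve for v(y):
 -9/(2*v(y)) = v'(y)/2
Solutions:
 v(y) = -sqrt(C1 - 18*y)
 v(y) = sqrt(C1 - 18*y)


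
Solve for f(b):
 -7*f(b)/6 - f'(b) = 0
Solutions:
 f(b) = C1*exp(-7*b/6)


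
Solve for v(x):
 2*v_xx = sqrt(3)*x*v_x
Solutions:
 v(x) = C1 + C2*erfi(3^(1/4)*x/2)


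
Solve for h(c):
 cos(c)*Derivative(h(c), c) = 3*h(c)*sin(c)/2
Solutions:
 h(c) = C1/cos(c)^(3/2)


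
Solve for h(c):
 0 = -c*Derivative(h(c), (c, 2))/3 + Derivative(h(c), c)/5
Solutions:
 h(c) = C1 + C2*c^(8/5)


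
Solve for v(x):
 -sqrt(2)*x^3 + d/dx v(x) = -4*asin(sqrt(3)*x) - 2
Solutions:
 v(x) = C1 + sqrt(2)*x^4/4 - 4*x*asin(sqrt(3)*x) - 2*x - 4*sqrt(3)*sqrt(1 - 3*x^2)/3


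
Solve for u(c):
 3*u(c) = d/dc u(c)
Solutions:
 u(c) = C1*exp(3*c)


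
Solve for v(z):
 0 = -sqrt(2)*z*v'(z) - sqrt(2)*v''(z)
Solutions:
 v(z) = C1 + C2*erf(sqrt(2)*z/2)


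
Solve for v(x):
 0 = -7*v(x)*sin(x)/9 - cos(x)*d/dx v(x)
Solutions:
 v(x) = C1*cos(x)^(7/9)


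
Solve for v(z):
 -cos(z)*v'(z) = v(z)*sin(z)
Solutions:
 v(z) = C1*cos(z)


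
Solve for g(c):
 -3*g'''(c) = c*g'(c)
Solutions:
 g(c) = C1 + Integral(C2*airyai(-3^(2/3)*c/3) + C3*airybi(-3^(2/3)*c/3), c)


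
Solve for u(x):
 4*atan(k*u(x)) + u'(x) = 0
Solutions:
 Integral(1/atan(_y*k), (_y, u(x))) = C1 - 4*x


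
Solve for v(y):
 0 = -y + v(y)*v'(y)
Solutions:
 v(y) = -sqrt(C1 + y^2)
 v(y) = sqrt(C1 + y^2)


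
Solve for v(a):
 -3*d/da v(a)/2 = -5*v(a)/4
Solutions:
 v(a) = C1*exp(5*a/6)


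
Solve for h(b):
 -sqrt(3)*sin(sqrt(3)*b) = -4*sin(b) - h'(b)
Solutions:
 h(b) = C1 + 4*cos(b) - cos(sqrt(3)*b)


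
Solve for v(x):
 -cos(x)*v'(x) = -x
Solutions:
 v(x) = C1 + Integral(x/cos(x), x)


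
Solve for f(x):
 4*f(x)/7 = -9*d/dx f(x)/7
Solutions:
 f(x) = C1*exp(-4*x/9)


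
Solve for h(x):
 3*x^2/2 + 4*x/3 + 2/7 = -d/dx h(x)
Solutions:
 h(x) = C1 - x^3/2 - 2*x^2/3 - 2*x/7


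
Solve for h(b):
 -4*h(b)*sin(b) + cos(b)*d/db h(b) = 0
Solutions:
 h(b) = C1/cos(b)^4


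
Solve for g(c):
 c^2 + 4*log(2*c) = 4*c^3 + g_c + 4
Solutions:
 g(c) = C1 - c^4 + c^3/3 + 4*c*log(c) - 8*c + c*log(16)


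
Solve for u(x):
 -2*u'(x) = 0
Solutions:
 u(x) = C1


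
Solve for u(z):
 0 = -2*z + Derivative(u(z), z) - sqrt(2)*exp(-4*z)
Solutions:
 u(z) = C1 + z^2 - sqrt(2)*exp(-4*z)/4


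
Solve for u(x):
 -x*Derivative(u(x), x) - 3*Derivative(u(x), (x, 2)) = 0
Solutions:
 u(x) = C1 + C2*erf(sqrt(6)*x/6)


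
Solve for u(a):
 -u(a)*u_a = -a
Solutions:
 u(a) = -sqrt(C1 + a^2)
 u(a) = sqrt(C1 + a^2)


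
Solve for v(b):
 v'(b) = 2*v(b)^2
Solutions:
 v(b) = -1/(C1 + 2*b)


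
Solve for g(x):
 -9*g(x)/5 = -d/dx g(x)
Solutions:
 g(x) = C1*exp(9*x/5)


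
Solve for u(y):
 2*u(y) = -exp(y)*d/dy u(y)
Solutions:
 u(y) = C1*exp(2*exp(-y))


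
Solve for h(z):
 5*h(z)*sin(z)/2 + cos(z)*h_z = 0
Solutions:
 h(z) = C1*cos(z)^(5/2)


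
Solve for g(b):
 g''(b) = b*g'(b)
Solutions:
 g(b) = C1 + C2*erfi(sqrt(2)*b/2)


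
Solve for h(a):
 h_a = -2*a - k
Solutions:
 h(a) = C1 - a^2 - a*k


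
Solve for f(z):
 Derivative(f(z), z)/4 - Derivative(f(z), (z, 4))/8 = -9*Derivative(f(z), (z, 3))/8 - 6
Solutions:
 f(z) = C1 + C2*exp(z*(-(sqrt(55) + 28)^(1/3)/2 - 9/(2*(sqrt(55) + 28)^(1/3)) + 3))*sin(sqrt(3)*z*(-(sqrt(55) + 28)^(1/3) + 9/(sqrt(55) + 28)^(1/3))/2) + C3*exp(z*(-(sqrt(55) + 28)^(1/3)/2 - 9/(2*(sqrt(55) + 28)^(1/3)) + 3))*cos(sqrt(3)*z*(-(sqrt(55) + 28)^(1/3) + 9/(sqrt(55) + 28)^(1/3))/2) + C4*exp(z*(9/(sqrt(55) + 28)^(1/3) + 3 + (sqrt(55) + 28)^(1/3))) - 24*z


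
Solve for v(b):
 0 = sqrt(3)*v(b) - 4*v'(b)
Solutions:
 v(b) = C1*exp(sqrt(3)*b/4)


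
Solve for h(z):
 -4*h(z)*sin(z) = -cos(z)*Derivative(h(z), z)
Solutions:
 h(z) = C1/cos(z)^4


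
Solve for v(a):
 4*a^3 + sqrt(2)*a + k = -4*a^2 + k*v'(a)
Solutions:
 v(a) = C1 + a^4/k + 4*a^3/(3*k) + sqrt(2)*a^2/(2*k) + a


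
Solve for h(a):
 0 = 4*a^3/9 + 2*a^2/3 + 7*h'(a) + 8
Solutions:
 h(a) = C1 - a^4/63 - 2*a^3/63 - 8*a/7


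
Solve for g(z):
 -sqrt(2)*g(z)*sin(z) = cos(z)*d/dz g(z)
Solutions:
 g(z) = C1*cos(z)^(sqrt(2))


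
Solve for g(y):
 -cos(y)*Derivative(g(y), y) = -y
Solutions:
 g(y) = C1 + Integral(y/cos(y), y)


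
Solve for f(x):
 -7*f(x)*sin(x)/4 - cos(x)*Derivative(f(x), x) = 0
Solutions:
 f(x) = C1*cos(x)^(7/4)


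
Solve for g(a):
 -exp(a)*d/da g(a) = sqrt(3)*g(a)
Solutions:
 g(a) = C1*exp(sqrt(3)*exp(-a))


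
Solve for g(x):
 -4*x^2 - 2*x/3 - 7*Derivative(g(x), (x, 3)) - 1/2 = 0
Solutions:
 g(x) = C1 + C2*x + C3*x^2 - x^5/105 - x^4/252 - x^3/84


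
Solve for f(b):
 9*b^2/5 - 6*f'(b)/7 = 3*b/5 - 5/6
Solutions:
 f(b) = C1 + 7*b^3/10 - 7*b^2/20 + 35*b/36
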